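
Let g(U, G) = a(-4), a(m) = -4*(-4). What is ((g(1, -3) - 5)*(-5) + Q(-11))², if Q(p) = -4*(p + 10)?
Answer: 2601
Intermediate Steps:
a(m) = 16
Q(p) = -40 - 4*p (Q(p) = -4*(10 + p) = -40 - 4*p)
g(U, G) = 16
((g(1, -3) - 5)*(-5) + Q(-11))² = ((16 - 5)*(-5) + (-40 - 4*(-11)))² = (11*(-5) + (-40 + 44))² = (-55 + 4)² = (-51)² = 2601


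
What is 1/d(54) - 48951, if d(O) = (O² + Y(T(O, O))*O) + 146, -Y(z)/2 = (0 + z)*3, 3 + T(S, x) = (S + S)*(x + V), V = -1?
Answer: -90585881443/1850542 ≈ -48951.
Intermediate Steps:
T(S, x) = -3 + 2*S*(-1 + x) (T(S, x) = -3 + (S + S)*(x - 1) = -3 + (2*S)*(-1 + x) = -3 + 2*S*(-1 + x))
Y(z) = -6*z (Y(z) = -2*(0 + z)*3 = -2*z*3 = -6*z)
d(O) = 146 + O² + O*(18 - 12*O² + 12*O) (d(O) = (O² + (-6*(-3 - 2*O + 2*O*O))*O) + 146 = (O² + (-6*(-3 - 2*O + 2*O²))*O) + 146 = (O² + (18 - 12*O² + 12*O)*O) + 146 = (O² + O*(18 - 12*O² + 12*O)) + 146 = 146 + O² + O*(18 - 12*O² + 12*O))
1/d(54) - 48951 = 1/(146 - 12*54³ + 13*54² + 18*54) - 48951 = 1/(146 - 12*157464 + 13*2916 + 972) - 48951 = 1/(146 - 1889568 + 37908 + 972) - 48951 = 1/(-1850542) - 48951 = -1/1850542 - 48951 = -90585881443/1850542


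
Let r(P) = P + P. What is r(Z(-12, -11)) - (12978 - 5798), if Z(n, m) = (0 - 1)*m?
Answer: -7158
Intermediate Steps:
Z(n, m) = -m
r(P) = 2*P
r(Z(-12, -11)) - (12978 - 5798) = 2*(-1*(-11)) - (12978 - 5798) = 2*11 - 1*7180 = 22 - 7180 = -7158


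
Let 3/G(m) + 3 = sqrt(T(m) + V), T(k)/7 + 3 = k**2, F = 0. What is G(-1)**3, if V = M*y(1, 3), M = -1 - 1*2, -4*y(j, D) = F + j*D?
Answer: -216/(6 - I*sqrt(47))**3 ≈ 0.23799 - 0.15798*I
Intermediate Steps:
y(j, D) = -D*j/4 (y(j, D) = -(0 + j*D)/4 = -(0 + D*j)/4 = -D*j/4)
T(k) = -21 + 7*k**2
M = -3 (M = -1 - 2 = -3)
V = 9/4 (V = -(-3)*3/4 = -3*(-3/4) = 9/4 ≈ 2.2500)
G(m) = 3/(-3 + sqrt(-75/4 + 7*m**2)) (G(m) = 3/(-3 + sqrt((-21 + 7*m**2) + 9/4)) = 3/(-3 + sqrt(-75/4 + 7*m**2)))
G(-1)**3 = (6/(-6 + sqrt(-75 + 28*(-1)**2)))**3 = (6/(-6 + sqrt(-75 + 28*1)))**3 = (6/(-6 + sqrt(-75 + 28)))**3 = (6/(-6 + sqrt(-47)))**3 = (6/(-6 + I*sqrt(47)))**3 = 216/(-6 + I*sqrt(47))**3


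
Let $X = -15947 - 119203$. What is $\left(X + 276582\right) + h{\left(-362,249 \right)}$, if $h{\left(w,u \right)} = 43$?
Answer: $141475$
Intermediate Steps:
$X = -135150$ ($X = -15947 - 119203 = -135150$)
$\left(X + 276582\right) + h{\left(-362,249 \right)} = \left(-135150 + 276582\right) + 43 = 141432 + 43 = 141475$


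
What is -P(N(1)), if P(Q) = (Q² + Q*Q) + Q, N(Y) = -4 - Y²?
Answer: -45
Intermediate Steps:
P(Q) = Q + 2*Q² (P(Q) = (Q² + Q²) + Q = 2*Q² + Q = Q + 2*Q²)
-P(N(1)) = -(-4 - 1*1²)*(1 + 2*(-4 - 1*1²)) = -(-4 - 1*1)*(1 + 2*(-4 - 1*1)) = -(-4 - 1)*(1 + 2*(-4 - 1)) = -(-5)*(1 + 2*(-5)) = -(-5)*(1 - 10) = -(-5)*(-9) = -1*45 = -45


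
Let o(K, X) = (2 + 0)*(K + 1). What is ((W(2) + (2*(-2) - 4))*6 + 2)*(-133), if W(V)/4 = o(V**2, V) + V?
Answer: -32186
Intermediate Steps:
o(K, X) = 2 + 2*K (o(K, X) = 2*(1 + K) = 2 + 2*K)
W(V) = 8 + 4*V + 8*V**2 (W(V) = 4*((2 + 2*V**2) + V) = 4*(2 + V + 2*V**2) = 8 + 4*V + 8*V**2)
((W(2) + (2*(-2) - 4))*6 + 2)*(-133) = (((8 + 4*2 + 8*2**2) + (2*(-2) - 4))*6 + 2)*(-133) = (((8 + 8 + 8*4) + (-4 - 4))*6 + 2)*(-133) = (((8 + 8 + 32) - 8)*6 + 2)*(-133) = ((48 - 8)*6 + 2)*(-133) = (40*6 + 2)*(-133) = (240 + 2)*(-133) = 242*(-133) = -32186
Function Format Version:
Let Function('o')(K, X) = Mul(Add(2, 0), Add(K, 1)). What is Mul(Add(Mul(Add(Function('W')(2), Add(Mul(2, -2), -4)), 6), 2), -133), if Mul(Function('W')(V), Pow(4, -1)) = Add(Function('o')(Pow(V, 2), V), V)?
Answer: -32186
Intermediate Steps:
Function('o')(K, X) = Add(2, Mul(2, K)) (Function('o')(K, X) = Mul(2, Add(1, K)) = Add(2, Mul(2, K)))
Function('W')(V) = Add(8, Mul(4, V), Mul(8, Pow(V, 2))) (Function('W')(V) = Mul(4, Add(Add(2, Mul(2, Pow(V, 2))), V)) = Mul(4, Add(2, V, Mul(2, Pow(V, 2)))) = Add(8, Mul(4, V), Mul(8, Pow(V, 2))))
Mul(Add(Mul(Add(Function('W')(2), Add(Mul(2, -2), -4)), 6), 2), -133) = Mul(Add(Mul(Add(Add(8, Mul(4, 2), Mul(8, Pow(2, 2))), Add(Mul(2, -2), -4)), 6), 2), -133) = Mul(Add(Mul(Add(Add(8, 8, Mul(8, 4)), Add(-4, -4)), 6), 2), -133) = Mul(Add(Mul(Add(Add(8, 8, 32), -8), 6), 2), -133) = Mul(Add(Mul(Add(48, -8), 6), 2), -133) = Mul(Add(Mul(40, 6), 2), -133) = Mul(Add(240, 2), -133) = Mul(242, -133) = -32186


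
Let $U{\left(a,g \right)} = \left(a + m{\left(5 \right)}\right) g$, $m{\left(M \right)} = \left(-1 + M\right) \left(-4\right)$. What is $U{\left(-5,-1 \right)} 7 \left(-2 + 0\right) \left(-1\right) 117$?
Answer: $34398$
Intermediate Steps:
$m{\left(M \right)} = 4 - 4 M$
$U{\left(a,g \right)} = g \left(-16 + a\right)$ ($U{\left(a,g \right)} = \left(a + \left(4 - 20\right)\right) g = \left(a - 16\right) g = \left(-16 + a\right) g = g \left(-16 + a\right)$)
$U{\left(-5,-1 \right)} 7 \left(-2 + 0\right) \left(-1\right) 117 = - (-16 - 5) 7 \left(-2 + 0\right) \left(-1\right) 117 = \left(-1\right) \left(-21\right) 7 \left(\left(-2\right) \left(-1\right)\right) 117 = 21 \cdot 7 \cdot 2 \cdot 117 = 147 \cdot 2 \cdot 117 = 294 \cdot 117 = 34398$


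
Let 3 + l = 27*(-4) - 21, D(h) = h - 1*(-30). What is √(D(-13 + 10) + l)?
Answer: I*√105 ≈ 10.247*I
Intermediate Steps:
D(h) = 30 + h (D(h) = h + 30 = 30 + h)
l = -132 (l = -3 + (27*(-4) - 21) = -3 + (-108 - 21) = -3 - 129 = -132)
√(D(-13 + 10) + l) = √((30 + (-13 + 10)) - 132) = √((30 - 3) - 132) = √(27 - 132) = √(-105) = I*√105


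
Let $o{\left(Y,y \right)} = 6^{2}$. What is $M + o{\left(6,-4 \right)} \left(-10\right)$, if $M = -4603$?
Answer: $-4963$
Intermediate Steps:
$o{\left(Y,y \right)} = 36$
$M + o{\left(6,-4 \right)} \left(-10\right) = -4603 + 36 \left(-10\right) = -4603 - 360 = -4963$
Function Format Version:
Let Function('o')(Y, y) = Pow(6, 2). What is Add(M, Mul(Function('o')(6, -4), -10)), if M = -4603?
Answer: -4963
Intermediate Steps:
Function('o')(Y, y) = 36
Add(M, Mul(Function('o')(6, -4), -10)) = Add(-4603, Mul(36, -10)) = Add(-4603, -360) = -4963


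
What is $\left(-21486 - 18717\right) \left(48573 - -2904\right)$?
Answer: $-2069529831$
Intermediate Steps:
$\left(-21486 - 18717\right) \left(48573 - -2904\right) = - 40203 \left(48573 + \left(-1802 + 4706\right)\right) = - 40203 \left(48573 + 2904\right) = \left(-40203\right) 51477 = -2069529831$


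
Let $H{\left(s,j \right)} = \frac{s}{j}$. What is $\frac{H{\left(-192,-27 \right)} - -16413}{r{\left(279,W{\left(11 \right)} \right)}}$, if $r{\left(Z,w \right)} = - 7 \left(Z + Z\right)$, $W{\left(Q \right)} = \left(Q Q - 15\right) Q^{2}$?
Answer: $- \frac{147781}{35154} \approx -4.2038$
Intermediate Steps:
$W{\left(Q \right)} = Q^{2} \left(-15 + Q^{2}\right)$ ($W{\left(Q \right)} = \left(Q^{2} - 15\right) Q^{2} = \left(-15 + Q^{2}\right) Q^{2} = Q^{2} \left(-15 + Q^{2}\right)$)
$r{\left(Z,w \right)} = - 14 Z$ ($r{\left(Z,w \right)} = - 7 \cdot 2 Z = - 14 Z$)
$\frac{H{\left(-192,-27 \right)} - -16413}{r{\left(279,W{\left(11 \right)} \right)}} = \frac{- \frac{192}{-27} - -16413}{\left(-14\right) 279} = \frac{\left(-192\right) \left(- \frac{1}{27}\right) + 16413}{-3906} = \left(\frac{64}{9} + 16413\right) \left(- \frac{1}{3906}\right) = \frac{147781}{9} \left(- \frac{1}{3906}\right) = - \frac{147781}{35154}$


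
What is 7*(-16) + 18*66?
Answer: 1076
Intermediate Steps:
7*(-16) + 18*66 = -112 + 1188 = 1076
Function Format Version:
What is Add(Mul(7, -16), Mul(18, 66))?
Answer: 1076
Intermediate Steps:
Add(Mul(7, -16), Mul(18, 66)) = Add(-112, 1188) = 1076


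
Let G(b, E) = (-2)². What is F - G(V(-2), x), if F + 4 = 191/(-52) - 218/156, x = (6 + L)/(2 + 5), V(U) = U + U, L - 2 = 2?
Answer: -2039/156 ≈ -13.071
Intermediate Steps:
L = 4 (L = 2 + 2 = 4)
V(U) = 2*U
x = 10/7 (x = (6 + 4)/(2 + 5) = 10/7 ≈ 1.4286)
G(b, E) = 4
F = -1415/156 (F = -4 + (191/(-52) - 218/156) = -4 + (191*(-1/52) - 218*1/156) = -4 + (-191/52 - 109/78) = -4 - 791/156 = -1415/156 ≈ -9.0705)
F - G(V(-2), x) = -1415/156 - 1*4 = -1415/156 - 4 = -2039/156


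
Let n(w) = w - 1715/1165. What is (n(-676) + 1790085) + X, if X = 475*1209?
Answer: 550738029/233 ≈ 2.3637e+6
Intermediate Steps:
n(w) = -343/233 + w (n(w) = w - 1715*1/1165 = w - 343/233 = -343/233 + w)
X = 574275
(n(-676) + 1790085) + X = ((-343/233 - 676) + 1790085) + 574275 = (-157851/233 + 1790085) + 574275 = 416931954/233 + 574275 = 550738029/233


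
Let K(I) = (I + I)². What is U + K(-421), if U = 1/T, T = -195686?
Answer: 138734329303/195686 ≈ 7.0896e+5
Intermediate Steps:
U = -1/195686 (U = 1/(-195686) = -1/195686 ≈ -5.1102e-6)
K(I) = 4*I² (K(I) = (2*I)² = 4*I²)
U + K(-421) = -1/195686 + 4*(-421)² = -1/195686 + 4*177241 = -1/195686 + 708964 = 138734329303/195686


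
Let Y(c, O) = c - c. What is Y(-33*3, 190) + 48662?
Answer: 48662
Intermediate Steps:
Y(c, O) = 0
Y(-33*3, 190) + 48662 = 0 + 48662 = 48662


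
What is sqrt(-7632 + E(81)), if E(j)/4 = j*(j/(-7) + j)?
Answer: 102*sqrt(70)/7 ≈ 121.91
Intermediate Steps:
E(j) = 24*j**2/7 (E(j) = 4*(j*(j/(-7) + j)) = 4*(j*(j*(-1/7) + j)) = 4*(j*(-j/7 + j)) = 4*(j*(6*j/7)) = 4*(6*j**2/7) = 24*j**2/7)
sqrt(-7632 + E(81)) = sqrt(-7632 + (24/7)*81**2) = sqrt(-7632 + (24/7)*6561) = sqrt(-7632 + 157464/7) = sqrt(104040/7) = 102*sqrt(70)/7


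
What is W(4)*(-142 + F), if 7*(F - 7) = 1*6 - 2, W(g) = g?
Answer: -3764/7 ≈ -537.71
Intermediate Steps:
F = 53/7 (F = 7 + (1*6 - 2)/7 = 7 + (6 - 2)/7 = 7 + (⅐)*4 = 7 + 4/7 = 53/7 ≈ 7.5714)
W(4)*(-142 + F) = 4*(-142 + 53/7) = 4*(-941/7) = -3764/7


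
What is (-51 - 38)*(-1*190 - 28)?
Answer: 19402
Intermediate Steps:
(-51 - 38)*(-1*190 - 28) = -89*(-190 - 28) = -89*(-218) = 19402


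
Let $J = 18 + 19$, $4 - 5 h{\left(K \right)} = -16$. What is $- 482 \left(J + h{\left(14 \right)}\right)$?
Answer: $-19762$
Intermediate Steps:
$h{\left(K \right)} = 4$ ($h{\left(K \right)} = \frac{4}{5} - - \frac{16}{5} = \frac{4}{5} + \frac{16}{5} = 4$)
$J = 37$
$- 482 \left(J + h{\left(14 \right)}\right) = - 482 \left(37 + 4\right) = \left(-482\right) 41 = -19762$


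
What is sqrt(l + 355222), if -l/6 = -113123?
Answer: 2*sqrt(258490) ≈ 1016.8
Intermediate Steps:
l = 678738 (l = -6*(-113123) = 678738)
sqrt(l + 355222) = sqrt(678738 + 355222) = sqrt(1033960) = 2*sqrt(258490)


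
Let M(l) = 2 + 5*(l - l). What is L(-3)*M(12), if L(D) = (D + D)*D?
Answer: 36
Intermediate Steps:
M(l) = 2 (M(l) = 2 + 5*0 = 2 + 0 = 2)
L(D) = 2*D² (L(D) = (2*D)*D = 2*D²)
L(-3)*M(12) = (2*(-3)²)*2 = (2*9)*2 = 18*2 = 36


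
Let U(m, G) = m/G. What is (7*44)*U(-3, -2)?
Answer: 462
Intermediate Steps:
(7*44)*U(-3, -2) = (7*44)*(-3/(-2)) = 308*(-3*(-1/2)) = 308*(3/2) = 462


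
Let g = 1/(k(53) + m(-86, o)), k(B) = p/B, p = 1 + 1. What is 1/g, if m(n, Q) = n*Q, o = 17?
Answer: -77484/53 ≈ -1462.0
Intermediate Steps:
p = 2
k(B) = 2/B
m(n, Q) = Q*n
g = -53/77484 (g = 1/(2/53 + 17*(-86)) = 1/(2*(1/53) - 1462) = 1/(2/53 - 1462) = 1/(-77484/53) = -53/77484 ≈ -0.00068401)
1/g = 1/(-53/77484) = -77484/53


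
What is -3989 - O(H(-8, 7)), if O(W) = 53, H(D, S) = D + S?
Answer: -4042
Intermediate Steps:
-3989 - O(H(-8, 7)) = -3989 - 1*53 = -3989 - 53 = -4042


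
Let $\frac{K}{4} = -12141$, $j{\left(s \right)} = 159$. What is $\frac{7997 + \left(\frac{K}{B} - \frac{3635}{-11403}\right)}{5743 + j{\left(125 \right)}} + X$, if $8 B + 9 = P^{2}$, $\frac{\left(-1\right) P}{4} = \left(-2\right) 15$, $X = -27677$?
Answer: $- \frac{496378960858528}{17935584849} \approx -27676.0$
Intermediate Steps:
$K = -48564$ ($K = 4 \left(-12141\right) = -48564$)
$P = 120$ ($P = - 4 \left(\left(-2\right) 15\right) = \left(-4\right) \left(-30\right) = 120$)
$B = \frac{14391}{8}$ ($B = - \frac{9}{8} + \frac{120^{2}}{8} = - \frac{9}{8} + \frac{1}{8} \cdot 14400 = - \frac{9}{8} + 1800 = \frac{14391}{8} \approx 1798.9$)
$\frac{7997 + \left(\frac{K}{B} - \frac{3635}{-11403}\right)}{5743 + j{\left(125 \right)}} + X = \frac{7997 - \left(- \frac{3635}{11403} + \frac{43168}{1599}\right)}{5743 + 159} - 27677 = \frac{7997 - \frac{162144113}{6077799}}{5902} - 27677 = \left(7997 + \left(- \frac{43168}{1599} + \frac{3635}{11403}\right)\right) \frac{1}{5902} - 27677 = \left(7997 - \frac{162144113}{6077799}\right) \frac{1}{5902} - 27677 = \frac{48442014490}{6077799} \cdot \frac{1}{5902} - 27677 = \frac{24221007245}{17935584849} - 27677 = - \frac{496378960858528}{17935584849}$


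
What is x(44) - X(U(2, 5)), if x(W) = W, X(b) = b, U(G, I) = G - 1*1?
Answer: 43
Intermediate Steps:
U(G, I) = -1 + G (U(G, I) = G - 1 = -1 + G)
x(44) - X(U(2, 5)) = 44 - (-1 + 2) = 44 - 1*1 = 44 - 1 = 43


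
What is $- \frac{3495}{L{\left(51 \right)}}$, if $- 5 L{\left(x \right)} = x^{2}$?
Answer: $\frac{5825}{867} \approx 6.7186$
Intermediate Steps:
$L{\left(x \right)} = - \frac{x^{2}}{5}$
$- \frac{3495}{L{\left(51 \right)}} = - \frac{3495}{\left(- \frac{1}{5}\right) 51^{2}} = - \frac{3495}{\left(- \frac{1}{5}\right) 2601} = - \frac{3495}{- \frac{2601}{5}} = \left(-3495\right) \left(- \frac{5}{2601}\right) = \frac{5825}{867}$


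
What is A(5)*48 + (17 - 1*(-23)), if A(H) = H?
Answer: 280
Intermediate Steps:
A(5)*48 + (17 - 1*(-23)) = 5*48 + (17 - 1*(-23)) = 240 + (17 + 23) = 240 + 40 = 280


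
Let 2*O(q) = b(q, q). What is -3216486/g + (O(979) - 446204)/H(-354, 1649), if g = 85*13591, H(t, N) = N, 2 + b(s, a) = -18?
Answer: -1802027736/6591635 ≈ -273.38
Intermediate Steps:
b(s, a) = -20 (b(s, a) = -2 - 18 = -20)
g = 1155235
O(q) = -10 (O(q) = (½)*(-20) = -10)
-3216486/g + (O(979) - 446204)/H(-354, 1649) = -3216486/1155235 + (-10 - 446204)/1649 = -3216486*1/1155235 - 446214*1/1649 = -3216486/1155235 - 446214/1649 = -1802027736/6591635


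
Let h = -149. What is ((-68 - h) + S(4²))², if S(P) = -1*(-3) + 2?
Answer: 7396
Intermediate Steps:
S(P) = 5 (S(P) = 3 + 2 = 5)
((-68 - h) + S(4²))² = ((-68 - 1*(-149)) + 5)² = ((-68 + 149) + 5)² = (81 + 5)² = 86² = 7396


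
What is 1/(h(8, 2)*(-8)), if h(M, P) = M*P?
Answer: -1/128 ≈ -0.0078125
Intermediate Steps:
1/(h(8, 2)*(-8)) = 1/((8*2)*(-8)) = 1/(16*(-8)) = 1/(-128) = -1/128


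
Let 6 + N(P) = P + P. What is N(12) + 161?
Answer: 179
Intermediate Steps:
N(P) = -6 + 2*P (N(P) = -6 + (P + P) = -6 + 2*P)
N(12) + 161 = (-6 + 2*12) + 161 = (-6 + 24) + 161 = 18 + 161 = 179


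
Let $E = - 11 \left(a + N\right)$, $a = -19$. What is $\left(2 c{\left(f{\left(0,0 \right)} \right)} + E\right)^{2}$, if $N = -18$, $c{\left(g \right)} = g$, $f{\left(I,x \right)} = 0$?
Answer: $165649$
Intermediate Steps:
$E = 407$ ($E = - 11 \left(-19 - 18\right) = \left(-11\right) \left(-37\right) = 407$)
$\left(2 c{\left(f{\left(0,0 \right)} \right)} + E\right)^{2} = \left(2 \cdot 0 + 407\right)^{2} = \left(0 + 407\right)^{2} = 407^{2} = 165649$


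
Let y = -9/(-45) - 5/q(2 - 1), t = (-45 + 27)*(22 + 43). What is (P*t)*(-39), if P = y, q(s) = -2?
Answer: 123201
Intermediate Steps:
t = -1170 (t = -18*65 = -1170)
y = 27/10 (y = -9/(-45) - 5/(-2) = -9*(-1/45) - 5*(-½) = ⅕ + 5/2 = 27/10 ≈ 2.7000)
P = 27/10 ≈ 2.7000
(P*t)*(-39) = ((27/10)*(-1170))*(-39) = -3159*(-39) = 123201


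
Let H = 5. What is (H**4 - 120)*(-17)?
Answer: -8585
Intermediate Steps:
(H**4 - 120)*(-17) = (5**4 - 120)*(-17) = (625 - 120)*(-17) = 505*(-17) = -8585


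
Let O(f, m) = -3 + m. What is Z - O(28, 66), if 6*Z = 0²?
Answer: -63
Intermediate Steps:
Z = 0 (Z = (⅙)*0² = (⅙)*0 = 0)
Z - O(28, 66) = 0 - (-3 + 66) = 0 - 1*63 = 0 - 63 = -63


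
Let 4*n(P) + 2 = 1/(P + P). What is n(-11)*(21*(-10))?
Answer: 4725/44 ≈ 107.39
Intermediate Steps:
n(P) = -½ + 1/(8*P) (n(P) = -½ + 1/(4*(P + P)) = -½ + 1/(4*((2*P))) = -½ + (1/(2*P))/4 = -½ + 1/(8*P))
n(-11)*(21*(-10)) = ((⅛)*(1 - 4*(-11))/(-11))*(21*(-10)) = ((⅛)*(-1/11)*(1 + 44))*(-210) = ((⅛)*(-1/11)*45)*(-210) = -45/88*(-210) = 4725/44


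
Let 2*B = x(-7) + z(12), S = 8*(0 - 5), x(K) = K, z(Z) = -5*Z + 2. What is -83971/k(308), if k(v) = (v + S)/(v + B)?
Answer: -46268021/536 ≈ -86321.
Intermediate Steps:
z(Z) = 2 - 5*Z
S = -40 (S = 8*(-5) = -40)
B = -65/2 (B = (-7 + (2 - 5*12))/2 = (-7 + (2 - 60))/2 = (-7 - 58)/2 = (½)*(-65) = -65/2 ≈ -32.500)
k(v) = (-40 + v)/(-65/2 + v) (k(v) = (v - 40)/(v - 65/2) = (-40 + v)/(-65/2 + v))
-83971/k(308) = -83971*(-65 + 2*308)/(2*(-40 + 308)) = -83971/(2*268/(-65 + 616)) = -83971/(2*268/551) = -83971/(2*(1/551)*268) = -83971/536/551 = -83971*551/536 = -46268021/536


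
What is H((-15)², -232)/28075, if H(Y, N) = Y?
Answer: 9/1123 ≈ 0.0080142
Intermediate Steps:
H((-15)², -232)/28075 = (-15)²/28075 = 225*(1/28075) = 9/1123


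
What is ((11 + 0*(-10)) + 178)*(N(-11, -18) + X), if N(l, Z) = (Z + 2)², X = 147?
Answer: 76167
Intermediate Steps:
N(l, Z) = (2 + Z)²
((11 + 0*(-10)) + 178)*(N(-11, -18) + X) = ((11 + 0*(-10)) + 178)*((2 - 18)² + 147) = ((11 + 0) + 178)*((-16)² + 147) = (11 + 178)*(256 + 147) = 189*403 = 76167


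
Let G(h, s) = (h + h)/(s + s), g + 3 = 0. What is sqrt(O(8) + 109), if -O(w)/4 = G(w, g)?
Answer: sqrt(1077)/3 ≈ 10.939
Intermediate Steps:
g = -3 (g = -3 + 0 = -3)
G(h, s) = h/s (G(h, s) = (2*h)/((2*s)) = (2*h)*(1/(2*s)) = h/s)
O(w) = 4*w/3 (O(w) = -4*w/(-3) = -4*w*(-1)/3 = -(-4)*w/3 = 4*w/3)
sqrt(O(8) + 109) = sqrt((4/3)*8 + 109) = sqrt(32/3 + 109) = sqrt(359/3) = sqrt(1077)/3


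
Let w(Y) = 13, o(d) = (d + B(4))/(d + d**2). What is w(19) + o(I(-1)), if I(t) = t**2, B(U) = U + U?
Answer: 35/2 ≈ 17.500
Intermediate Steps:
B(U) = 2*U
o(d) = (8 + d)/(d + d**2) (o(d) = (d + 2*4)/(d + d**2) = (d + 8)/(d + d**2) = (8 + d)/(d + d**2))
w(19) + o(I(-1)) = 13 + (8 + (-1)**2)/(((-1)**2)*(1 + (-1)**2)) = 13 + (8 + 1)/(1*(1 + 1)) = 13 + 1*9/2 = 13 + 1*(1/2)*9 = 13 + 9/2 = 35/2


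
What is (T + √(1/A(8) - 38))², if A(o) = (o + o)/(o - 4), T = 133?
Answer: (266 + I*√151)²/4 ≈ 17651.0 + 1634.3*I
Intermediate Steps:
A(o) = 2*o/(-4 + o) (A(o) = (2*o)/(-4 + o) = 2*o/(-4 + o))
(T + √(1/A(8) - 38))² = (133 + √(1/(2*8/(-4 + 8)) - 38))² = (133 + √(1/(2*8/4) - 38))² = (133 + √(1/(2*8*(¼)) - 38))² = (133 + √(1/4 - 38))² = (133 + √(¼ - 38))² = (133 + √(-151/4))² = (133 + I*√151/2)²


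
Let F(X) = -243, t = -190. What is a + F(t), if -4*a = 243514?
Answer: -122243/2 ≈ -61122.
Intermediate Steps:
a = -121757/2 (a = -¼*243514 = -121757/2 ≈ -60879.)
a + F(t) = -121757/2 - 243 = -122243/2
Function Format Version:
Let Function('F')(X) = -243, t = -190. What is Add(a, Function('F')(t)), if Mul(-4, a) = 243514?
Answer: Rational(-122243, 2) ≈ -61122.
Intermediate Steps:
a = Rational(-121757, 2) (a = Mul(Rational(-1, 4), 243514) = Rational(-121757, 2) ≈ -60879.)
Add(a, Function('F')(t)) = Add(Rational(-121757, 2), -243) = Rational(-122243, 2)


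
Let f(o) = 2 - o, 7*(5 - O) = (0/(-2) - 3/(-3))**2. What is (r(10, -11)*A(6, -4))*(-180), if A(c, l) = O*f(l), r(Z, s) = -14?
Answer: 73440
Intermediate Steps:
O = 34/7 (O = 5 - (0/(-2) - 3/(-3))**2/7 = 5 - (0*(-1/2) - 3*(-1/3))**2/7 = 5 - (0 + 1)**2/7 = 5 - 1/7*1**2 = 5 - 1/7*1 = 5 - 1/7 = 34/7 ≈ 4.8571)
A(c, l) = 68/7 - 34*l/7 (A(c, l) = 34*(2 - l)/7 = 68/7 - 34*l/7)
(r(10, -11)*A(6, -4))*(-180) = -14*(68/7 - 34/7*(-4))*(-180) = -14*(68/7 + 136/7)*(-180) = -14*204/7*(-180) = -408*(-180) = 73440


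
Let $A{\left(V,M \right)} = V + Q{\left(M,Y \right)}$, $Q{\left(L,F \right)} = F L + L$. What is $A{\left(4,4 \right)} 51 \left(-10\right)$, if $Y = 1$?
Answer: $-6120$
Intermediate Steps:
$Q{\left(L,F \right)} = L + F L$
$A{\left(V,M \right)} = V + 2 M$ ($A{\left(V,M \right)} = V + M \left(1 + 1\right) = V + M 2 = V + 2 M$)
$A{\left(4,4 \right)} 51 \left(-10\right) = \left(4 + 2 \cdot 4\right) 51 \left(-10\right) = \left(4 + 8\right) \left(-510\right) = 12 \left(-510\right) = -6120$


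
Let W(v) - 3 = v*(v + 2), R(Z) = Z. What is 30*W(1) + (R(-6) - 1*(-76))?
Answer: 250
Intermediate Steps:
W(v) = 3 + v*(2 + v) (W(v) = 3 + v*(v + 2) = 3 + v*(2 + v))
30*W(1) + (R(-6) - 1*(-76)) = 30*(3 + 1² + 2*1) + (-6 - 1*(-76)) = 30*(3 + 1 + 2) + (-6 + 76) = 30*6 + 70 = 180 + 70 = 250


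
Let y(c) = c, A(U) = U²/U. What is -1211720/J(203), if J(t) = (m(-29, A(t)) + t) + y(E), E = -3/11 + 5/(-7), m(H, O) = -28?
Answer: -93302440/13399 ≈ -6963.4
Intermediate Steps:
A(U) = U
E = -76/77 (E = -3*1/11 + 5*(-⅐) = -3/11 - 5/7 = -76/77 ≈ -0.98701)
J(t) = -2232/77 + t (J(t) = (-28 + t) - 76/77 = -2232/77 + t)
-1211720/J(203) = -1211720/(-2232/77 + 203) = -1211720/13399/77 = -1211720*77/13399 = -93302440/13399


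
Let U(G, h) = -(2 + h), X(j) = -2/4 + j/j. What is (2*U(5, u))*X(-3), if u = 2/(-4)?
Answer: -3/2 ≈ -1.5000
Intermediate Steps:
u = -½ (u = 2*(-¼) = -½ ≈ -0.50000)
X(j) = ½ (X(j) = -2*¼ + 1 = -½ + 1 = ½)
U(G, h) = -2 - h
(2*U(5, u))*X(-3) = (2*(-2 - 1*(-½)))*(½) = (2*(-2 + ½))*(½) = (2*(-3/2))*(½) = -3*½ = -3/2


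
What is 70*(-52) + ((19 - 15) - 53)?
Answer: -3689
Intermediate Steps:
70*(-52) + ((19 - 15) - 53) = -3640 + (4 - 53) = -3640 - 49 = -3689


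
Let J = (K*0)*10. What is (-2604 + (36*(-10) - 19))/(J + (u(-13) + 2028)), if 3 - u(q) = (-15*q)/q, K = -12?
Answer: -2983/2046 ≈ -1.4580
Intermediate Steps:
u(q) = 18 (u(q) = 3 - (-15*q)/q = 3 - 1*(-15) = 3 + 15 = 18)
J = 0 (J = -12*0*10 = 0*10 = 0)
(-2604 + (36*(-10) - 19))/(J + (u(-13) + 2028)) = (-2604 + (36*(-10) - 19))/(0 + (18 + 2028)) = (-2604 + (-360 - 19))/(0 + 2046) = (-2604 - 379)/2046 = -2983*1/2046 = -2983/2046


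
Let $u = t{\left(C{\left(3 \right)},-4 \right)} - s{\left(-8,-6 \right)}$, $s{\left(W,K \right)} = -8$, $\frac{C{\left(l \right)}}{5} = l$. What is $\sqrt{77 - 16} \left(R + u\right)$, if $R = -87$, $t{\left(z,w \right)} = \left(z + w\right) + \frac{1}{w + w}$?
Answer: $- \frac{545 \sqrt{61}}{8} \approx -532.07$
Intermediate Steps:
$C{\left(l \right)} = 5 l$
$t{\left(z,w \right)} = w + z + \frac{1}{2 w}$ ($t{\left(z,w \right)} = \left(w + z\right) + \frac{1}{2 w} = w + z + \frac{1}{2 w}$)
$u = \frac{151}{8}$ ($u = \left(-4 + 5 \cdot 3 + \frac{1}{2 \left(-4\right)}\right) - -8 = \left(-4 + 15 + \frac{1}{2} \left(- \frac{1}{4}\right)\right) + 8 = \left(-4 + 15 - \frac{1}{8}\right) + 8 = \frac{87}{8} + 8 = \frac{151}{8} \approx 18.875$)
$\sqrt{77 - 16} \left(R + u\right) = \sqrt{77 - 16} \left(-87 + \frac{151}{8}\right) = \sqrt{61} \left(- \frac{545}{8}\right) = - \frac{545 \sqrt{61}}{8}$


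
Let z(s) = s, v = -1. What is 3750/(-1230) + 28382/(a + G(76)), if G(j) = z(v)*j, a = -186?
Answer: -598206/5371 ≈ -111.38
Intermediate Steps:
G(j) = -j
3750/(-1230) + 28382/(a + G(76)) = 3750/(-1230) + 28382/(-186 - 1*76) = 3750*(-1/1230) + 28382/(-186 - 76) = -125/41 + 28382/(-262) = -125/41 + 28382*(-1/262) = -125/41 - 14191/131 = -598206/5371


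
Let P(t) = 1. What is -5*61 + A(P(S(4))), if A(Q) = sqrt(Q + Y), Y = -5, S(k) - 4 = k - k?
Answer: -305 + 2*I ≈ -305.0 + 2.0*I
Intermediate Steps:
S(k) = 4 (S(k) = 4 + (k - k) = 4 + 0 = 4)
A(Q) = sqrt(-5 + Q) (A(Q) = sqrt(Q - 5) = sqrt(-5 + Q))
-5*61 + A(P(S(4))) = -5*61 + sqrt(-5 + 1) = -305 + sqrt(-4) = -305 + 2*I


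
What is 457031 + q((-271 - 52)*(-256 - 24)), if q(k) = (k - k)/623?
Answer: 457031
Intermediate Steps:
q(k) = 0 (q(k) = 0*(1/623) = 0)
457031 + q((-271 - 52)*(-256 - 24)) = 457031 + 0 = 457031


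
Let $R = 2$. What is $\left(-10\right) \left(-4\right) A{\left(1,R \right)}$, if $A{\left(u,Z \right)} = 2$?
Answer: $80$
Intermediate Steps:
$\left(-10\right) \left(-4\right) A{\left(1,R \right)} = \left(-10\right) \left(-4\right) 2 = 40 \cdot 2 = 80$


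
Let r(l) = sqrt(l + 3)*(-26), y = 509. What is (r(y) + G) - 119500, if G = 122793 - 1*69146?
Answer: -65853 - 416*sqrt(2) ≈ -66441.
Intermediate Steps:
G = 53647 (G = 122793 - 69146 = 53647)
r(l) = -26*sqrt(3 + l) (r(l) = sqrt(3 + l)*(-26) = -26*sqrt(3 + l))
(r(y) + G) - 119500 = (-26*sqrt(3 + 509) + 53647) - 119500 = (-416*sqrt(2) + 53647) - 119500 = (53647 - 416*sqrt(2)) - 119500 = -65853 - 416*sqrt(2)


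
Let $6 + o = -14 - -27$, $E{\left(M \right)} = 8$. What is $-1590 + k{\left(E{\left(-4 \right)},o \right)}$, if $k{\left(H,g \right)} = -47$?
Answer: $-1637$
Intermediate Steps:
$o = 7$ ($o = -6 - -13 = -6 + \left(-14 + 27\right) = -6 + 13 = 7$)
$-1590 + k{\left(E{\left(-4 \right)},o \right)} = -1590 - 47 = -1637$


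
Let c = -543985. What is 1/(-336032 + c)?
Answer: -1/880017 ≈ -1.1363e-6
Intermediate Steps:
1/(-336032 + c) = 1/(-336032 - 543985) = 1/(-880017) = -1/880017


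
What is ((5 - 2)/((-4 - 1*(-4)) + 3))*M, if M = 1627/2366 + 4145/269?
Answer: 10244733/636454 ≈ 16.097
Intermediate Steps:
M = 10244733/636454 (M = 1627*(1/2366) + 4145*(1/269) = 1627/2366 + 4145/269 = 10244733/636454 ≈ 16.097)
((5 - 2)/((-4 - 1*(-4)) + 3))*M = ((5 - 2)/((-4 - 1*(-4)) + 3))*(10244733/636454) = (3/((-4 + 4) + 3))*(10244733/636454) = (3/(0 + 3))*(10244733/636454) = (3/3)*(10244733/636454) = (3*(1/3))*(10244733/636454) = 1*(10244733/636454) = 10244733/636454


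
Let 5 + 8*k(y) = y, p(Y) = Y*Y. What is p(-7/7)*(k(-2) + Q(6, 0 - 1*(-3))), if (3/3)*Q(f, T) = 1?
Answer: 1/8 ≈ 0.12500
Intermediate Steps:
Q(f, T) = 1
p(Y) = Y**2
k(y) = -5/8 + y/8
p(-7/7)*(k(-2) + Q(6, 0 - 1*(-3))) = (-7/7)**2*((-5/8 + (1/8)*(-2)) + 1) = (-7*1/7)**2*((-5/8 - 1/4) + 1) = (-1)**2*(-7/8 + 1) = 1*(1/8) = 1/8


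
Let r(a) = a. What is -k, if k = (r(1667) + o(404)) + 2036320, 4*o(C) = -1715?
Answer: -8150233/4 ≈ -2.0376e+6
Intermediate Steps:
o(C) = -1715/4 (o(C) = (¼)*(-1715) = -1715/4)
k = 8150233/4 (k = (1667 - 1715/4) + 2036320 = 4953/4 + 2036320 = 8150233/4 ≈ 2.0376e+6)
-k = -1*8150233/4 = -8150233/4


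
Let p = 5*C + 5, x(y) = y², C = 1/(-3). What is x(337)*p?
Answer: 1135690/3 ≈ 3.7856e+5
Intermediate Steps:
C = -⅓ ≈ -0.33333
p = 10/3 (p = 5*(-⅓) + 5 = -5/3 + 5 = 10/3 ≈ 3.3333)
x(337)*p = 337²*(10/3) = 113569*(10/3) = 1135690/3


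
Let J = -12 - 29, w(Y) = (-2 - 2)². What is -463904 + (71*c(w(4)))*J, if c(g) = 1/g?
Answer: -7425375/16 ≈ -4.6409e+5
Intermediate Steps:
w(Y) = 16 (w(Y) = (-4)² = 16)
J = -41
-463904 + (71*c(w(4)))*J = -463904 + (71/16)*(-41) = -463904 - 2911/16 = -7425375/16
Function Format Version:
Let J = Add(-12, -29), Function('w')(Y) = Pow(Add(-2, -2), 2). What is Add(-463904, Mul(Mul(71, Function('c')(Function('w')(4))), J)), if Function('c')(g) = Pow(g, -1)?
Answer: Rational(-7425375, 16) ≈ -4.6409e+5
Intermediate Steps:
Function('w')(Y) = 16 (Function('w')(Y) = Pow(-4, 2) = 16)
J = -41
Add(-463904, Mul(Mul(71, Function('c')(Function('w')(4))), J)) = Add(-463904, Mul(Mul(71, Pow(16, -1)), -41)) = Add(-463904, Mul(Mul(71, Rational(1, 16)), -41)) = Add(-463904, Mul(Rational(71, 16), -41)) = Add(-463904, Rational(-2911, 16)) = Rational(-7425375, 16)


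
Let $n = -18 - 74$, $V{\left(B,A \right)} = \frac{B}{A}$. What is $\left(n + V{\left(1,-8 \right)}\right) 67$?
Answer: $- \frac{49379}{8} \approx -6172.4$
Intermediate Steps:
$n = -92$
$\left(n + V{\left(1,-8 \right)}\right) 67 = \left(-92 + 1 \frac{1}{-8}\right) 67 = \left(-92 + 1 \left(- \frac{1}{8}\right)\right) 67 = \left(-92 - \frac{1}{8}\right) 67 = \left(- \frac{737}{8}\right) 67 = - \frac{49379}{8}$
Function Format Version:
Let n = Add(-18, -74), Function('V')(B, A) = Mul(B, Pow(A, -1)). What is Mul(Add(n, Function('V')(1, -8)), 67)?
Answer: Rational(-49379, 8) ≈ -6172.4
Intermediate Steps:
n = -92
Mul(Add(n, Function('V')(1, -8)), 67) = Mul(Add(-92, Mul(1, Pow(-8, -1))), 67) = Mul(Add(-92, Mul(1, Rational(-1, 8))), 67) = Mul(Add(-92, Rational(-1, 8)), 67) = Mul(Rational(-737, 8), 67) = Rational(-49379, 8)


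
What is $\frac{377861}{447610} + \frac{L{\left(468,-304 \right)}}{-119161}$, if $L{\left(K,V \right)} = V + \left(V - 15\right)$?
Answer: $\frac{6472165093}{7619665030} \approx 0.8494$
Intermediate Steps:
$L{\left(K,V \right)} = -15 + 2 V$ ($L{\left(K,V \right)} = V + \left(V - 15\right) = V + \left(-15 + V\right) = -15 + 2 V$)
$\frac{377861}{447610} + \frac{L{\left(468,-304 \right)}}{-119161} = \frac{377861}{447610} + \frac{-15 + 2 \left(-304\right)}{-119161} = 377861 \cdot \frac{1}{447610} + \left(-15 - 608\right) \left(- \frac{1}{119161}\right) = \frac{377861}{447610} - - \frac{89}{17023} = \frac{377861}{447610} + \frac{89}{17023} = \frac{6472165093}{7619665030}$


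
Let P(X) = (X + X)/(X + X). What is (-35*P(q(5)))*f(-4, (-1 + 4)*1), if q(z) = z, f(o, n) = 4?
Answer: -140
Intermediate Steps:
P(X) = 1 (P(X) = (2*X)/((2*X)) = (2*X)*(1/(2*X)) = 1)
(-35*P(q(5)))*f(-4, (-1 + 4)*1) = -35*1*4 = -35*4 = -140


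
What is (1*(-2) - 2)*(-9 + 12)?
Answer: -12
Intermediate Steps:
(1*(-2) - 2)*(-9 + 12) = (-2 - 2)*3 = -4*3 = -12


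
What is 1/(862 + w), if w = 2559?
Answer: 1/3421 ≈ 0.00029231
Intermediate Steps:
1/(862 + w) = 1/(862 + 2559) = 1/3421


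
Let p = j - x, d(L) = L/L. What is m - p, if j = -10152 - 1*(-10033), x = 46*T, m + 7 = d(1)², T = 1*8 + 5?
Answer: 711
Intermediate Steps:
d(L) = 1
T = 13 (T = 8 + 5 = 13)
m = -6 (m = -7 + 1² = -7 + 1 = -6)
x = 598 (x = 46*13 = 598)
j = -119 (j = -10152 + 10033 = -119)
p = -717 (p = -119 - 1*598 = -119 - 598 = -717)
m - p = -6 - 1*(-717) = -6 + 717 = 711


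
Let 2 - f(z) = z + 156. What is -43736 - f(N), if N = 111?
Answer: -43471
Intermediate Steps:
f(z) = -154 - z (f(z) = 2 - (z + 156) = 2 - (156 + z) = 2 + (-156 - z) = -154 - z)
-43736 - f(N) = -43736 - (-154 - 1*111) = -43736 - (-154 - 111) = -43736 - 1*(-265) = -43736 + 265 = -43471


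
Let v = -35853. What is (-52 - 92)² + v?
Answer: -15117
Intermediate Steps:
(-52 - 92)² + v = (-52 - 92)² - 35853 = (-144)² - 35853 = 20736 - 35853 = -15117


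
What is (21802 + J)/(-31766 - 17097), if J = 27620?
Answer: -49422/48863 ≈ -1.0114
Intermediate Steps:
(21802 + J)/(-31766 - 17097) = (21802 + 27620)/(-31766 - 17097) = 49422/(-48863) = 49422*(-1/48863) = -49422/48863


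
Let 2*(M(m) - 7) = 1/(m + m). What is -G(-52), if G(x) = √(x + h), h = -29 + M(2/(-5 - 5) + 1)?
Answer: -3*I*√131/4 ≈ -8.5841*I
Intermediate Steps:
M(m) = 7 + 1/(4*m) (M(m) = 7 + 1/(2*(m + m)) = 7 + 1/(2*((2*m))) = 7 + (1/(2*m))/2 = 7 + 1/(4*m))
h = -347/16 (h = -29 + (7 + 1/(4*(2/(-5 - 5) + 1))) = -29 + (7 + 1/(4*(2/(-10) + 1))) = -29 + (7 + 1/(4*(2*(-⅒) + 1))) = -29 + (7 + 1/(4*(-⅕ + 1))) = -29 + (7 + 1/(4*(⅘))) = -29 + (7 + (¼)*(5/4)) = -29 + (7 + 5/16) = -29 + 117/16 = -347/16 ≈ -21.688)
G(x) = √(-347/16 + x) (G(x) = √(x - 347/16) = √(-347/16 + x))
-G(-52) = -√(-347 + 16*(-52))/4 = -√(-347 - 832)/4 = -√(-1179)/4 = -3*I*√131/4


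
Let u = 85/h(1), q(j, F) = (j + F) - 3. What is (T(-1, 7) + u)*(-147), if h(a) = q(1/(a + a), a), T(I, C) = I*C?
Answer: 9359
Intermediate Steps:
q(j, F) = -3 + F + j (q(j, F) = (F + j) - 3 = -3 + F + j)
T(I, C) = C*I
h(a) = -3 + a + 1/(2*a) (h(a) = -3 + a + 1/(a + a) = -3 + a + 1/(2*a))
u = -170/3 (u = 85/(-3 + 1 + (1/2)/1) = 85/(-3 + 1 + (1/2)*1) = 85/(-3 + 1 + 1/2) = 85/(-3/2) = 85*(-2/3) = -170/3 ≈ -56.667)
(T(-1, 7) + u)*(-147) = (7*(-1) - 170/3)*(-147) = (-7 - 170/3)*(-147) = -191/3*(-147) = 9359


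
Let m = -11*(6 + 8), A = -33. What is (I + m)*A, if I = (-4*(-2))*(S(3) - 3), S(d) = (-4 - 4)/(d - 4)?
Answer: 3762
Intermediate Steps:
S(d) = -8/(-4 + d)
I = 40 (I = (-4*(-2))*(-8/(-4 + 3) - 3) = 8*(-8/(-1) - 3) = 8*(-8*(-1) - 3) = 8*(8 - 3) = 8*5 = 40)
m = -154 (m = -11*14 = -154)
(I + m)*A = (40 - 154)*(-33) = -114*(-33) = 3762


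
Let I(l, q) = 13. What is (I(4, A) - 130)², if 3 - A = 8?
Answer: 13689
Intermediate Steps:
A = -5 (A = 3 - 1*8 = 3 - 8 = -5)
(I(4, A) - 130)² = (13 - 130)² = (-117)² = 13689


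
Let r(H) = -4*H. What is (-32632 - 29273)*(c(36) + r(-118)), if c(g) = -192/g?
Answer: -28889000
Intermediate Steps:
(-32632 - 29273)*(c(36) + r(-118)) = (-32632 - 29273)*(-192/36 - 4*(-118)) = -61905*(-192*1/36 + 472) = -61905*(-16/3 + 472) = -61905*1400/3 = -28889000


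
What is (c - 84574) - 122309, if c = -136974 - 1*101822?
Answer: -445679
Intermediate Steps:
c = -238796 (c = -136974 - 101822 = -238796)
(c - 84574) - 122309 = (-238796 - 84574) - 122309 = -323370 - 122309 = -445679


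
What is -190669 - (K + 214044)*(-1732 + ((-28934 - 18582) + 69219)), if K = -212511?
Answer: -30806212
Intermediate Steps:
-190669 - (K + 214044)*(-1732 + ((-28934 - 18582) + 69219)) = -190669 - (-212511 + 214044)*(-1732 + ((-28934 - 18582) + 69219)) = -190669 - 1533*(-1732 + (-47516 + 69219)) = -190669 - 1533*(-1732 + 21703) = -190669 - 1533*19971 = -190669 - 1*30615543 = -190669 - 30615543 = -30806212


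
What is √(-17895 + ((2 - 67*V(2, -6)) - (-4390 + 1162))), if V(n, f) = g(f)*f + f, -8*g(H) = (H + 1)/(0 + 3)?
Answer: I*√56717/2 ≈ 119.08*I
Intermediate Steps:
g(H) = -1/24 - H/24 (g(H) = -(H + 1)/(8*(0 + 3)) = -(1 + H)/(8*3) = -(⅓ + H/3)/8 = -1/24 - H/24)
V(n, f) = f + f*(-1/24 - f/24) (V(n, f) = (-1/24 - f/24)*f + f = f*(-1/24 - f/24) + f = f + f*(-1/24 - f/24))
√(-17895 + ((2 - 67*V(2, -6)) - (-4390 + 1162))) = √(-17895 + ((2 - 67*(-6)*(23 - 1*(-6))/24) - (-4390 + 1162))) = √(-17895 + ((2 - 67*(-6)*(23 + 6)/24) - 1*(-3228))) = √(-17895 + ((2 - 67*(-6)*29/24) + 3228)) = √(-17895 + ((2 - 67*(-29/4)) + 3228)) = √(-17895 + ((2 + 1943/4) + 3228)) = √(-17895 + (1951/4 + 3228)) = √(-17895 + 14863/4) = √(-56717/4) = I*√56717/2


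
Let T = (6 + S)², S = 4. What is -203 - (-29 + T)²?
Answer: -5244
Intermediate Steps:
T = 100 (T = (6 + 4)² = 10² = 100)
-203 - (-29 + T)² = -203 - (-29 + 100)² = -203 - 1*71² = -203 - 1*5041 = -203 - 5041 = -5244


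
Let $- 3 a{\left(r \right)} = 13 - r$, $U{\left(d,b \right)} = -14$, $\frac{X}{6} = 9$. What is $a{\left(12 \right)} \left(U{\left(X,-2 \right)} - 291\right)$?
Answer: $\frac{305}{3} \approx 101.67$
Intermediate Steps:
$X = 54$ ($X = 6 \cdot 9 = 54$)
$a{\left(r \right)} = - \frac{13}{3} + \frac{r}{3}$ ($a{\left(r \right)} = - \frac{13 - r}{3} = - \frac{13}{3} + \frac{r}{3}$)
$a{\left(12 \right)} \left(U{\left(X,-2 \right)} - 291\right) = \left(- \frac{13}{3} + \frac{1}{3} \cdot 12\right) \left(-14 - 291\right) = \left(- \frac{13}{3} + 4\right) \left(-305\right) = \left(- \frac{1}{3}\right) \left(-305\right) = \frac{305}{3}$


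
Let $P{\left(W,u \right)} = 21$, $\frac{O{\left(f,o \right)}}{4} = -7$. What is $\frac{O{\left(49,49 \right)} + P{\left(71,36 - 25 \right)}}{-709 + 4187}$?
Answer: $- \frac{7}{3478} \approx -0.0020127$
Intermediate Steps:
$O{\left(f,o \right)} = -28$ ($O{\left(f,o \right)} = 4 \left(-7\right) = -28$)
$\frac{O{\left(49,49 \right)} + P{\left(71,36 - 25 \right)}}{-709 + 4187} = \frac{-28 + 21}{-709 + 4187} = - \frac{7}{3478}$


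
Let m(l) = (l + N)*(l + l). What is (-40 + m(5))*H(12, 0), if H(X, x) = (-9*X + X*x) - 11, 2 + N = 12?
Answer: -13090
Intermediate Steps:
N = 10 (N = -2 + 12 = 10)
H(X, x) = -11 - 9*X + X*x
m(l) = 2*l*(10 + l) (m(l) = (l + 10)*(l + l) = (10 + l)*(2*l) = 2*l*(10 + l))
(-40 + m(5))*H(12, 0) = (-40 + 2*5*(10 + 5))*(-11 - 9*12 + 12*0) = (-40 + 2*5*15)*(-11 - 108 + 0) = (-40 + 150)*(-119) = 110*(-119) = -13090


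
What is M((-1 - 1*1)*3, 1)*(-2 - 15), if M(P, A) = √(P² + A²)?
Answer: -17*√37 ≈ -103.41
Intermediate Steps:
M(P, A) = √(A² + P²)
M((-1 - 1*1)*3, 1)*(-2 - 15) = √(1² + ((-1 - 1*1)*3)²)*(-2 - 15) = √(1 + ((-1 - 1)*3)²)*(-17) = √(1 + (-2*3)²)*(-17) = √(1 + (-6)²)*(-17) = √(1 + 36)*(-17) = √37*(-17) = -17*√37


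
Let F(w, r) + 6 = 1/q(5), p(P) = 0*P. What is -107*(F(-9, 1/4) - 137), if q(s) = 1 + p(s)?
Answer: 15194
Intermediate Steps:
p(P) = 0
q(s) = 1 (q(s) = 1 + 0 = 1)
F(w, r) = -5 (F(w, r) = -6 + 1/1 = -6 + 1 = -5)
-107*(F(-9, 1/4) - 137) = -107*(-5 - 137) = -107*(-142) = 15194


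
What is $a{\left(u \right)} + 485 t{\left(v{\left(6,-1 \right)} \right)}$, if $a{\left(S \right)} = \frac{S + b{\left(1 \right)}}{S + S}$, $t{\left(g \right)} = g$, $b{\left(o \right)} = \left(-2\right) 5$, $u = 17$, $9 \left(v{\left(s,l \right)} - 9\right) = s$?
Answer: $\frac{478231}{102} \approx 4688.5$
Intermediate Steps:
$v{\left(s,l \right)} = 9 + \frac{s}{9}$
$b{\left(o \right)} = -10$
$a{\left(S \right)} = \frac{-10 + S}{2 S}$ ($a{\left(S \right)} = \frac{S - 10}{S + S} = \frac{-10 + S}{2 S}$)
$a{\left(u \right)} + 485 t{\left(v{\left(6,-1 \right)} \right)} = \frac{-10 + 17}{2 \cdot 17} + 485 \left(9 + \frac{1}{9} \cdot 6\right) = \frac{1}{2} \cdot \frac{1}{17} \cdot 7 + 485 \left(9 + \frac{2}{3}\right) = \frac{7}{34} + 485 \cdot \frac{29}{3} = \frac{7}{34} + \frac{14065}{3} = \frac{478231}{102}$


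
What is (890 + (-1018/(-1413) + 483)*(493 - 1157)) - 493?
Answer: -453281047/1413 ≈ -3.2079e+5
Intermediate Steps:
(890 + (-1018/(-1413) + 483)*(493 - 1157)) - 493 = (890 + (-1018*(-1/1413) + 483)*(-664)) - 493 = (890 + (1018/1413 + 483)*(-664)) - 493 = (890 + (683497/1413)*(-664)) - 493 = (890 - 453842008/1413) - 493 = -452584438/1413 - 493 = -453281047/1413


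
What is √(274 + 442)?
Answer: 2*√179 ≈ 26.758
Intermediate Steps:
√(274 + 442) = √716 = 2*√179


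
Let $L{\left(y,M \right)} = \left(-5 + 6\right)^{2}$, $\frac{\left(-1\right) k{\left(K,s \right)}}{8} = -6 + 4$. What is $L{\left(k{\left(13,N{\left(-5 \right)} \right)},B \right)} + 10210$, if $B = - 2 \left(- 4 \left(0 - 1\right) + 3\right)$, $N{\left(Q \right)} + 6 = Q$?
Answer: $10211$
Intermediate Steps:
$N{\left(Q \right)} = -6 + Q$
$k{\left(K,s \right)} = 16$ ($k{\left(K,s \right)} = - 8 \left(-6 + 4\right) = \left(-8\right) \left(-2\right) = 16$)
$B = -14$ ($B = - 2 \left(\left(-4\right) \left(-1\right) + 3\right) = - 2 \left(4 + 3\right) = \left(-2\right) 7 = -14$)
$L{\left(y,M \right)} = 1$ ($L{\left(y,M \right)} = 1^{2} = 1$)
$L{\left(k{\left(13,N{\left(-5 \right)} \right)},B \right)} + 10210 = 1 + 10210 = 10211$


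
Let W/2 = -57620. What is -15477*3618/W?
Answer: 417879/860 ≈ 485.91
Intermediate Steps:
W = -115240 (W = 2*(-57620) = -115240)
-15477*3618/W = -15477/((-115240/3618)) = -15477/((-115240*1/3618)) = -15477/(-860/27) = -15477*(-27/860) = 417879/860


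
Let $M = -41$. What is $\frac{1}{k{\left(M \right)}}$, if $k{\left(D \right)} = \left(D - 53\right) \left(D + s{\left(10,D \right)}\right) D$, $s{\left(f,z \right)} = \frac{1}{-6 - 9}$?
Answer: $- \frac{15}{2374064} \approx -6.3183 \cdot 10^{-6}$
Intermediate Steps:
$s{\left(f,z \right)} = - \frac{1}{15}$ ($s{\left(f,z \right)} = \frac{1}{-15} = - \frac{1}{15}$)
$k{\left(D \right)} = D \left(-53 + D\right) \left(- \frac{1}{15} + D\right)$ ($k{\left(D \right)} = \left(D - 53\right) \left(D - \frac{1}{15}\right) D = \left(-53 + D\right) \left(- \frac{1}{15} + D\right) D = D \left(-53 + D\right) \left(- \frac{1}{15} + D\right)$)
$\frac{1}{k{\left(M \right)}} = \frac{1}{\frac{1}{15} \left(-41\right) \left(53 - -32636 + 15 \left(-41\right)^{2}\right)} = \frac{1}{\frac{1}{15} \left(-41\right) \left(53 + 32636 + 15 \cdot 1681\right)} = \frac{1}{\frac{1}{15} \left(-41\right) \left(53 + 32636 + 25215\right)} = \frac{1}{\frac{1}{15} \left(-41\right) 57904} = \frac{1}{- \frac{2374064}{15}} = - \frac{15}{2374064}$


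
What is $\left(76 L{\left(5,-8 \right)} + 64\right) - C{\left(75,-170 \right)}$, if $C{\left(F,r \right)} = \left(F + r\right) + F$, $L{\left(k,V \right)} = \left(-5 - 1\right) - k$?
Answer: $-752$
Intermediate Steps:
$L{\left(k,V \right)} = -6 - k$ ($L{\left(k,V \right)} = \left(-5 - 1\right) - k = -6 - k$)
$C{\left(F,r \right)} = r + 2 F$
$\left(76 L{\left(5,-8 \right)} + 64\right) - C{\left(75,-170 \right)} = \left(76 \left(-6 - 5\right) + 64\right) - \left(-170 + 2 \cdot 75\right) = \left(76 \left(-6 - 5\right) + 64\right) - \left(-170 + 150\right) = \left(76 \left(-11\right) + 64\right) - -20 = \left(-836 + 64\right) + 20 = -772 + 20 = -752$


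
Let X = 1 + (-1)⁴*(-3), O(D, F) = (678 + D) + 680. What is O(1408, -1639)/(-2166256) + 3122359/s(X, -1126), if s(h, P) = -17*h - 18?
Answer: 422739304603/2166256 ≈ 1.9515e+5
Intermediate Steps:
O(D, F) = 1358 + D
X = -2 (X = 1 + 1*(-3) = 1 - 3 = -2)
s(h, P) = -18 - 17*h
O(1408, -1639)/(-2166256) + 3122359/s(X, -1126) = (1358 + 1408)/(-2166256) + 3122359/(-18 - 17*(-2)) = 2766*(-1/2166256) + 3122359/(-18 + 34) = -1383/1083128 + 3122359/16 = 422739304603/2166256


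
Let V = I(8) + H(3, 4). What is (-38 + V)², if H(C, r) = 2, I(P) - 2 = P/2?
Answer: 900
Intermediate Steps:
I(P) = 2 + P/2
V = 8 (V = (2 + (½)*8) + 2 = (2 + 4) + 2 = 6 + 2 = 8)
(-38 + V)² = (-38 + 8)² = (-30)² = 900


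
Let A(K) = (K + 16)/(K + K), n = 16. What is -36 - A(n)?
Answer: -37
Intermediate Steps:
A(K) = (16 + K)/(2*K) (A(K) = (16 + K)/((2*K)) = (16 + K)*(1/(2*K)) = (16 + K)/(2*K))
-36 - A(n) = -36 - (16 + 16)/(2*16) = -36 - 32/(2*16) = -36 - 1*1 = -36 - 1 = -37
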